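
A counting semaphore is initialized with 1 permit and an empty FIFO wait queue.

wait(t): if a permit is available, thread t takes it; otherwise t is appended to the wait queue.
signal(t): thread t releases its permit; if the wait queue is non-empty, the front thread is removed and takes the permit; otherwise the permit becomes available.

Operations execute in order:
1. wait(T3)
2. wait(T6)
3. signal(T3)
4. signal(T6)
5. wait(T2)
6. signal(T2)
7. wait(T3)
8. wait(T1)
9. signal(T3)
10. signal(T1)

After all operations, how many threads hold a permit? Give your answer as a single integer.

Step 1: wait(T3) -> count=0 queue=[] holders={T3}
Step 2: wait(T6) -> count=0 queue=[T6] holders={T3}
Step 3: signal(T3) -> count=0 queue=[] holders={T6}
Step 4: signal(T6) -> count=1 queue=[] holders={none}
Step 5: wait(T2) -> count=0 queue=[] holders={T2}
Step 6: signal(T2) -> count=1 queue=[] holders={none}
Step 7: wait(T3) -> count=0 queue=[] holders={T3}
Step 8: wait(T1) -> count=0 queue=[T1] holders={T3}
Step 9: signal(T3) -> count=0 queue=[] holders={T1}
Step 10: signal(T1) -> count=1 queue=[] holders={none}
Final holders: {none} -> 0 thread(s)

Answer: 0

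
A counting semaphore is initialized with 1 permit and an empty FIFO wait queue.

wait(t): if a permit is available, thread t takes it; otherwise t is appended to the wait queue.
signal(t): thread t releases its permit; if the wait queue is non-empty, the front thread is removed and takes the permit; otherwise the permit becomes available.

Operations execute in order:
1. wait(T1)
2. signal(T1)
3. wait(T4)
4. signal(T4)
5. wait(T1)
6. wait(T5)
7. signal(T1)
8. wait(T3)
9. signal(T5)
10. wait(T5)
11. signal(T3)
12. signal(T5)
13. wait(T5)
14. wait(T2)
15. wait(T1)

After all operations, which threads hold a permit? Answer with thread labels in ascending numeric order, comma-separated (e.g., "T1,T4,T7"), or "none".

Answer: T5

Derivation:
Step 1: wait(T1) -> count=0 queue=[] holders={T1}
Step 2: signal(T1) -> count=1 queue=[] holders={none}
Step 3: wait(T4) -> count=0 queue=[] holders={T4}
Step 4: signal(T4) -> count=1 queue=[] holders={none}
Step 5: wait(T1) -> count=0 queue=[] holders={T1}
Step 6: wait(T5) -> count=0 queue=[T5] holders={T1}
Step 7: signal(T1) -> count=0 queue=[] holders={T5}
Step 8: wait(T3) -> count=0 queue=[T3] holders={T5}
Step 9: signal(T5) -> count=0 queue=[] holders={T3}
Step 10: wait(T5) -> count=0 queue=[T5] holders={T3}
Step 11: signal(T3) -> count=0 queue=[] holders={T5}
Step 12: signal(T5) -> count=1 queue=[] holders={none}
Step 13: wait(T5) -> count=0 queue=[] holders={T5}
Step 14: wait(T2) -> count=0 queue=[T2] holders={T5}
Step 15: wait(T1) -> count=0 queue=[T2,T1] holders={T5}
Final holders: T5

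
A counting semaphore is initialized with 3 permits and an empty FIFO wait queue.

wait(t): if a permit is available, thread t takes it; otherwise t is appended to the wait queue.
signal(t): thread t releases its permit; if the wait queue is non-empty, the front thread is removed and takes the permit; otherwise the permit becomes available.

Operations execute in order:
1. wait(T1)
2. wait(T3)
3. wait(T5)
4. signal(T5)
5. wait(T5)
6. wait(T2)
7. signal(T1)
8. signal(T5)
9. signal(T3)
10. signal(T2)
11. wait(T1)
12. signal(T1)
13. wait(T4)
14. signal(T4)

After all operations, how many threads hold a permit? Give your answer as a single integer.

Step 1: wait(T1) -> count=2 queue=[] holders={T1}
Step 2: wait(T3) -> count=1 queue=[] holders={T1,T3}
Step 3: wait(T5) -> count=0 queue=[] holders={T1,T3,T5}
Step 4: signal(T5) -> count=1 queue=[] holders={T1,T3}
Step 5: wait(T5) -> count=0 queue=[] holders={T1,T3,T5}
Step 6: wait(T2) -> count=0 queue=[T2] holders={T1,T3,T5}
Step 7: signal(T1) -> count=0 queue=[] holders={T2,T3,T5}
Step 8: signal(T5) -> count=1 queue=[] holders={T2,T3}
Step 9: signal(T3) -> count=2 queue=[] holders={T2}
Step 10: signal(T2) -> count=3 queue=[] holders={none}
Step 11: wait(T1) -> count=2 queue=[] holders={T1}
Step 12: signal(T1) -> count=3 queue=[] holders={none}
Step 13: wait(T4) -> count=2 queue=[] holders={T4}
Step 14: signal(T4) -> count=3 queue=[] holders={none}
Final holders: {none} -> 0 thread(s)

Answer: 0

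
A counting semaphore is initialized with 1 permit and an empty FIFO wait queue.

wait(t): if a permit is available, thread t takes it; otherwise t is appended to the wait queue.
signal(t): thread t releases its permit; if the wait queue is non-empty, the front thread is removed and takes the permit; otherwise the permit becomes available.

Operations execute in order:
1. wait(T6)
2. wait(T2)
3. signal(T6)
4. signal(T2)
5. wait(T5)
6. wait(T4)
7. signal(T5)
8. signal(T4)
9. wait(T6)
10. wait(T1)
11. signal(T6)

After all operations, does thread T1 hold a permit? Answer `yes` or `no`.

Step 1: wait(T6) -> count=0 queue=[] holders={T6}
Step 2: wait(T2) -> count=0 queue=[T2] holders={T6}
Step 3: signal(T6) -> count=0 queue=[] holders={T2}
Step 4: signal(T2) -> count=1 queue=[] holders={none}
Step 5: wait(T5) -> count=0 queue=[] holders={T5}
Step 6: wait(T4) -> count=0 queue=[T4] holders={T5}
Step 7: signal(T5) -> count=0 queue=[] holders={T4}
Step 8: signal(T4) -> count=1 queue=[] holders={none}
Step 9: wait(T6) -> count=0 queue=[] holders={T6}
Step 10: wait(T1) -> count=0 queue=[T1] holders={T6}
Step 11: signal(T6) -> count=0 queue=[] holders={T1}
Final holders: {T1} -> T1 in holders

Answer: yes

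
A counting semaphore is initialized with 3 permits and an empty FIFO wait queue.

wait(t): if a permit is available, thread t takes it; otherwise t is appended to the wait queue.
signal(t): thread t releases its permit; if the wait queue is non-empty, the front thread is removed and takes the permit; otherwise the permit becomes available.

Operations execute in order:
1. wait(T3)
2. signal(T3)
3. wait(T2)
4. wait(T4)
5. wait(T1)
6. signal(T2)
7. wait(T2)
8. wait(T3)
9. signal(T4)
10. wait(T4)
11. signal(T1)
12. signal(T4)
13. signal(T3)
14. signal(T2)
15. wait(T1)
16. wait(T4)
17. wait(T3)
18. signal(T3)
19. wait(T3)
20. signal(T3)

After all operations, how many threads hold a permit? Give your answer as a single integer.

Step 1: wait(T3) -> count=2 queue=[] holders={T3}
Step 2: signal(T3) -> count=3 queue=[] holders={none}
Step 3: wait(T2) -> count=2 queue=[] holders={T2}
Step 4: wait(T4) -> count=1 queue=[] holders={T2,T4}
Step 5: wait(T1) -> count=0 queue=[] holders={T1,T2,T4}
Step 6: signal(T2) -> count=1 queue=[] holders={T1,T4}
Step 7: wait(T2) -> count=0 queue=[] holders={T1,T2,T4}
Step 8: wait(T3) -> count=0 queue=[T3] holders={T1,T2,T4}
Step 9: signal(T4) -> count=0 queue=[] holders={T1,T2,T3}
Step 10: wait(T4) -> count=0 queue=[T4] holders={T1,T2,T3}
Step 11: signal(T1) -> count=0 queue=[] holders={T2,T3,T4}
Step 12: signal(T4) -> count=1 queue=[] holders={T2,T3}
Step 13: signal(T3) -> count=2 queue=[] holders={T2}
Step 14: signal(T2) -> count=3 queue=[] holders={none}
Step 15: wait(T1) -> count=2 queue=[] holders={T1}
Step 16: wait(T4) -> count=1 queue=[] holders={T1,T4}
Step 17: wait(T3) -> count=0 queue=[] holders={T1,T3,T4}
Step 18: signal(T3) -> count=1 queue=[] holders={T1,T4}
Step 19: wait(T3) -> count=0 queue=[] holders={T1,T3,T4}
Step 20: signal(T3) -> count=1 queue=[] holders={T1,T4}
Final holders: {T1,T4} -> 2 thread(s)

Answer: 2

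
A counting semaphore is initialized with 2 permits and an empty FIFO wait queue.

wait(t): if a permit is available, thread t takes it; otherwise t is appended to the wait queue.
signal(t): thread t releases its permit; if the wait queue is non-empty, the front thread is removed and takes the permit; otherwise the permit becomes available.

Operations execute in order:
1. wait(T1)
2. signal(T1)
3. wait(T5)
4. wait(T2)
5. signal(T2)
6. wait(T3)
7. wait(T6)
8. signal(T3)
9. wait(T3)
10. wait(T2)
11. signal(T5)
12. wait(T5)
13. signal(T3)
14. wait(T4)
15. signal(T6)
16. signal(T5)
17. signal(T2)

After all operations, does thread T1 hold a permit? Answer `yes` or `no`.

Step 1: wait(T1) -> count=1 queue=[] holders={T1}
Step 2: signal(T1) -> count=2 queue=[] holders={none}
Step 3: wait(T5) -> count=1 queue=[] holders={T5}
Step 4: wait(T2) -> count=0 queue=[] holders={T2,T5}
Step 5: signal(T2) -> count=1 queue=[] holders={T5}
Step 6: wait(T3) -> count=0 queue=[] holders={T3,T5}
Step 7: wait(T6) -> count=0 queue=[T6] holders={T3,T5}
Step 8: signal(T3) -> count=0 queue=[] holders={T5,T6}
Step 9: wait(T3) -> count=0 queue=[T3] holders={T5,T6}
Step 10: wait(T2) -> count=0 queue=[T3,T2] holders={T5,T6}
Step 11: signal(T5) -> count=0 queue=[T2] holders={T3,T6}
Step 12: wait(T5) -> count=0 queue=[T2,T5] holders={T3,T6}
Step 13: signal(T3) -> count=0 queue=[T5] holders={T2,T6}
Step 14: wait(T4) -> count=0 queue=[T5,T4] holders={T2,T6}
Step 15: signal(T6) -> count=0 queue=[T4] holders={T2,T5}
Step 16: signal(T5) -> count=0 queue=[] holders={T2,T4}
Step 17: signal(T2) -> count=1 queue=[] holders={T4}
Final holders: {T4} -> T1 not in holders

Answer: no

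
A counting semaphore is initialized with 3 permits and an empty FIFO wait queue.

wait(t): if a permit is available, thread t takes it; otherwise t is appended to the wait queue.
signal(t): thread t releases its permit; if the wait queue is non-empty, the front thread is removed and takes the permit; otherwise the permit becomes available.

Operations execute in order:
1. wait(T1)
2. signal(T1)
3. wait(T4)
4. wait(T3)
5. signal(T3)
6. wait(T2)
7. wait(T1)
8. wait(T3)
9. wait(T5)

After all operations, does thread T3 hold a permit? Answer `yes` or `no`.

Step 1: wait(T1) -> count=2 queue=[] holders={T1}
Step 2: signal(T1) -> count=3 queue=[] holders={none}
Step 3: wait(T4) -> count=2 queue=[] holders={T4}
Step 4: wait(T3) -> count=1 queue=[] holders={T3,T4}
Step 5: signal(T3) -> count=2 queue=[] holders={T4}
Step 6: wait(T2) -> count=1 queue=[] holders={T2,T4}
Step 7: wait(T1) -> count=0 queue=[] holders={T1,T2,T4}
Step 8: wait(T3) -> count=0 queue=[T3] holders={T1,T2,T4}
Step 9: wait(T5) -> count=0 queue=[T3,T5] holders={T1,T2,T4}
Final holders: {T1,T2,T4} -> T3 not in holders

Answer: no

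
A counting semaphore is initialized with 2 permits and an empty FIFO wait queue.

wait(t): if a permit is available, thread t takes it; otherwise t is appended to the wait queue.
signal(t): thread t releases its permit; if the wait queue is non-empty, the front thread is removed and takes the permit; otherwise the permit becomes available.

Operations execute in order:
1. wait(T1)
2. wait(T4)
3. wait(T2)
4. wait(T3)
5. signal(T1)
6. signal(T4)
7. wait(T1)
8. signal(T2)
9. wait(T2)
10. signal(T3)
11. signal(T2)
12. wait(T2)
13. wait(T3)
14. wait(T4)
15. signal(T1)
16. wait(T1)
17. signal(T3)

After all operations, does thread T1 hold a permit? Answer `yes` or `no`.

Answer: no

Derivation:
Step 1: wait(T1) -> count=1 queue=[] holders={T1}
Step 2: wait(T4) -> count=0 queue=[] holders={T1,T4}
Step 3: wait(T2) -> count=0 queue=[T2] holders={T1,T4}
Step 4: wait(T3) -> count=0 queue=[T2,T3] holders={T1,T4}
Step 5: signal(T1) -> count=0 queue=[T3] holders={T2,T4}
Step 6: signal(T4) -> count=0 queue=[] holders={T2,T3}
Step 7: wait(T1) -> count=0 queue=[T1] holders={T2,T3}
Step 8: signal(T2) -> count=0 queue=[] holders={T1,T3}
Step 9: wait(T2) -> count=0 queue=[T2] holders={T1,T3}
Step 10: signal(T3) -> count=0 queue=[] holders={T1,T2}
Step 11: signal(T2) -> count=1 queue=[] holders={T1}
Step 12: wait(T2) -> count=0 queue=[] holders={T1,T2}
Step 13: wait(T3) -> count=0 queue=[T3] holders={T1,T2}
Step 14: wait(T4) -> count=0 queue=[T3,T4] holders={T1,T2}
Step 15: signal(T1) -> count=0 queue=[T4] holders={T2,T3}
Step 16: wait(T1) -> count=0 queue=[T4,T1] holders={T2,T3}
Step 17: signal(T3) -> count=0 queue=[T1] holders={T2,T4}
Final holders: {T2,T4} -> T1 not in holders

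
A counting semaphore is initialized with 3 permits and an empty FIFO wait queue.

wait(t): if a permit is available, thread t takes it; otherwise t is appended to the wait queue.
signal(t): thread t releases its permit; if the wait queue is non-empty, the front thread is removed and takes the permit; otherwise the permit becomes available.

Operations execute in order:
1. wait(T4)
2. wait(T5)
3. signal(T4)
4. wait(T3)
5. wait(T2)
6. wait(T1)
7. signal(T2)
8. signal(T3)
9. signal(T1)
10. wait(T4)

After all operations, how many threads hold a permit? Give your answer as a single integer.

Answer: 2

Derivation:
Step 1: wait(T4) -> count=2 queue=[] holders={T4}
Step 2: wait(T5) -> count=1 queue=[] holders={T4,T5}
Step 3: signal(T4) -> count=2 queue=[] holders={T5}
Step 4: wait(T3) -> count=1 queue=[] holders={T3,T5}
Step 5: wait(T2) -> count=0 queue=[] holders={T2,T3,T5}
Step 6: wait(T1) -> count=0 queue=[T1] holders={T2,T3,T5}
Step 7: signal(T2) -> count=0 queue=[] holders={T1,T3,T5}
Step 8: signal(T3) -> count=1 queue=[] holders={T1,T5}
Step 9: signal(T1) -> count=2 queue=[] holders={T5}
Step 10: wait(T4) -> count=1 queue=[] holders={T4,T5}
Final holders: {T4,T5} -> 2 thread(s)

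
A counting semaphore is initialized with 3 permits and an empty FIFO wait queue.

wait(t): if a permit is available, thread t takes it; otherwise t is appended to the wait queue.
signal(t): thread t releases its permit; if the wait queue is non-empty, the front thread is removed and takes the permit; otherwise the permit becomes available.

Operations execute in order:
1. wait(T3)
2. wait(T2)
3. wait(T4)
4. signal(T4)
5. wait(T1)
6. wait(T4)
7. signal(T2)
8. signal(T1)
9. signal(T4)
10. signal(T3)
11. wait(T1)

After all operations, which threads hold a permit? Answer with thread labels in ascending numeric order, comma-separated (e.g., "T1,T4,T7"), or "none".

Answer: T1

Derivation:
Step 1: wait(T3) -> count=2 queue=[] holders={T3}
Step 2: wait(T2) -> count=1 queue=[] holders={T2,T3}
Step 3: wait(T4) -> count=0 queue=[] holders={T2,T3,T4}
Step 4: signal(T4) -> count=1 queue=[] holders={T2,T3}
Step 5: wait(T1) -> count=0 queue=[] holders={T1,T2,T3}
Step 6: wait(T4) -> count=0 queue=[T4] holders={T1,T2,T3}
Step 7: signal(T2) -> count=0 queue=[] holders={T1,T3,T4}
Step 8: signal(T1) -> count=1 queue=[] holders={T3,T4}
Step 9: signal(T4) -> count=2 queue=[] holders={T3}
Step 10: signal(T3) -> count=3 queue=[] holders={none}
Step 11: wait(T1) -> count=2 queue=[] holders={T1}
Final holders: T1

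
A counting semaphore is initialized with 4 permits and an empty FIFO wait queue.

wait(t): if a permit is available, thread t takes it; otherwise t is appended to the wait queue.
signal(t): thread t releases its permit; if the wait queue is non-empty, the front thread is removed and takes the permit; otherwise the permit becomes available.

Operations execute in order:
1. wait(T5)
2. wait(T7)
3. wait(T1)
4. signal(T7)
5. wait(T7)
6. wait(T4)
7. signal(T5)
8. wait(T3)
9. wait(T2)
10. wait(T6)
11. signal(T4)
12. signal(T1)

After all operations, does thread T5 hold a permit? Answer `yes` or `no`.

Step 1: wait(T5) -> count=3 queue=[] holders={T5}
Step 2: wait(T7) -> count=2 queue=[] holders={T5,T7}
Step 3: wait(T1) -> count=1 queue=[] holders={T1,T5,T7}
Step 4: signal(T7) -> count=2 queue=[] holders={T1,T5}
Step 5: wait(T7) -> count=1 queue=[] holders={T1,T5,T7}
Step 6: wait(T4) -> count=0 queue=[] holders={T1,T4,T5,T7}
Step 7: signal(T5) -> count=1 queue=[] holders={T1,T4,T7}
Step 8: wait(T3) -> count=0 queue=[] holders={T1,T3,T4,T7}
Step 9: wait(T2) -> count=0 queue=[T2] holders={T1,T3,T4,T7}
Step 10: wait(T6) -> count=0 queue=[T2,T6] holders={T1,T3,T4,T7}
Step 11: signal(T4) -> count=0 queue=[T6] holders={T1,T2,T3,T7}
Step 12: signal(T1) -> count=0 queue=[] holders={T2,T3,T6,T7}
Final holders: {T2,T3,T6,T7} -> T5 not in holders

Answer: no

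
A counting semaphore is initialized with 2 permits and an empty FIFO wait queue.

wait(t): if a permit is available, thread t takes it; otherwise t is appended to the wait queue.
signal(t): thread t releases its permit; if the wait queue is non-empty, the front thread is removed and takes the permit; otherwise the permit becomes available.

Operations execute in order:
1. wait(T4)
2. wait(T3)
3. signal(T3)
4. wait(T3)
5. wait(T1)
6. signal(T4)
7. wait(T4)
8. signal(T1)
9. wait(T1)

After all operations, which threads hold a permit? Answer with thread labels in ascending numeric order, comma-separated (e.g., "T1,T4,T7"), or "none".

Answer: T3,T4

Derivation:
Step 1: wait(T4) -> count=1 queue=[] holders={T4}
Step 2: wait(T3) -> count=0 queue=[] holders={T3,T4}
Step 3: signal(T3) -> count=1 queue=[] holders={T4}
Step 4: wait(T3) -> count=0 queue=[] holders={T3,T4}
Step 5: wait(T1) -> count=0 queue=[T1] holders={T3,T4}
Step 6: signal(T4) -> count=0 queue=[] holders={T1,T3}
Step 7: wait(T4) -> count=0 queue=[T4] holders={T1,T3}
Step 8: signal(T1) -> count=0 queue=[] holders={T3,T4}
Step 9: wait(T1) -> count=0 queue=[T1] holders={T3,T4}
Final holders: T3,T4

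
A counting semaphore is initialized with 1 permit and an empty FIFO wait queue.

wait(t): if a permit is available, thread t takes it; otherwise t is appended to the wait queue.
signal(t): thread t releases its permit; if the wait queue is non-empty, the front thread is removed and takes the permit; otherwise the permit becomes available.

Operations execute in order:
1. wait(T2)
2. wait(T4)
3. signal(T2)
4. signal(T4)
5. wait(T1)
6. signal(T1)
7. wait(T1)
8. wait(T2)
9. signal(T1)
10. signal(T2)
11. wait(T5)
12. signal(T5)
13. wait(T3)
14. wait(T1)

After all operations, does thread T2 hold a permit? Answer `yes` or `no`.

Step 1: wait(T2) -> count=0 queue=[] holders={T2}
Step 2: wait(T4) -> count=0 queue=[T4] holders={T2}
Step 3: signal(T2) -> count=0 queue=[] holders={T4}
Step 4: signal(T4) -> count=1 queue=[] holders={none}
Step 5: wait(T1) -> count=0 queue=[] holders={T1}
Step 6: signal(T1) -> count=1 queue=[] holders={none}
Step 7: wait(T1) -> count=0 queue=[] holders={T1}
Step 8: wait(T2) -> count=0 queue=[T2] holders={T1}
Step 9: signal(T1) -> count=0 queue=[] holders={T2}
Step 10: signal(T2) -> count=1 queue=[] holders={none}
Step 11: wait(T5) -> count=0 queue=[] holders={T5}
Step 12: signal(T5) -> count=1 queue=[] holders={none}
Step 13: wait(T3) -> count=0 queue=[] holders={T3}
Step 14: wait(T1) -> count=0 queue=[T1] holders={T3}
Final holders: {T3} -> T2 not in holders

Answer: no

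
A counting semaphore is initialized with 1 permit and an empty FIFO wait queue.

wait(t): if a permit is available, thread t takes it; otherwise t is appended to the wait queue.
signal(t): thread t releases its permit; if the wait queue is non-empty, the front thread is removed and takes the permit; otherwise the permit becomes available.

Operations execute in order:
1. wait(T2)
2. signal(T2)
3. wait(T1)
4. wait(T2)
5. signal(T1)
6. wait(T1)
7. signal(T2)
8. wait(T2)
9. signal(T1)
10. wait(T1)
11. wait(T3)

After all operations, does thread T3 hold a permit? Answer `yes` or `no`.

Step 1: wait(T2) -> count=0 queue=[] holders={T2}
Step 2: signal(T2) -> count=1 queue=[] holders={none}
Step 3: wait(T1) -> count=0 queue=[] holders={T1}
Step 4: wait(T2) -> count=0 queue=[T2] holders={T1}
Step 5: signal(T1) -> count=0 queue=[] holders={T2}
Step 6: wait(T1) -> count=0 queue=[T1] holders={T2}
Step 7: signal(T2) -> count=0 queue=[] holders={T1}
Step 8: wait(T2) -> count=0 queue=[T2] holders={T1}
Step 9: signal(T1) -> count=0 queue=[] holders={T2}
Step 10: wait(T1) -> count=0 queue=[T1] holders={T2}
Step 11: wait(T3) -> count=0 queue=[T1,T3] holders={T2}
Final holders: {T2} -> T3 not in holders

Answer: no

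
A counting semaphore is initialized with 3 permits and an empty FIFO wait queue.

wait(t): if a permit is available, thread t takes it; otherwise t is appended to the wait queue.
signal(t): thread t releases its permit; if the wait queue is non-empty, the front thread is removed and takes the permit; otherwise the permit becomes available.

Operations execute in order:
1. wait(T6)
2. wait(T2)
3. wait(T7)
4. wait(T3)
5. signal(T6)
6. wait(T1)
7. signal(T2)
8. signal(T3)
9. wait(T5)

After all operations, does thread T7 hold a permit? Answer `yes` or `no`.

Answer: yes

Derivation:
Step 1: wait(T6) -> count=2 queue=[] holders={T6}
Step 2: wait(T2) -> count=1 queue=[] holders={T2,T6}
Step 3: wait(T7) -> count=0 queue=[] holders={T2,T6,T7}
Step 4: wait(T3) -> count=0 queue=[T3] holders={T2,T6,T7}
Step 5: signal(T6) -> count=0 queue=[] holders={T2,T3,T7}
Step 6: wait(T1) -> count=0 queue=[T1] holders={T2,T3,T7}
Step 7: signal(T2) -> count=0 queue=[] holders={T1,T3,T7}
Step 8: signal(T3) -> count=1 queue=[] holders={T1,T7}
Step 9: wait(T5) -> count=0 queue=[] holders={T1,T5,T7}
Final holders: {T1,T5,T7} -> T7 in holders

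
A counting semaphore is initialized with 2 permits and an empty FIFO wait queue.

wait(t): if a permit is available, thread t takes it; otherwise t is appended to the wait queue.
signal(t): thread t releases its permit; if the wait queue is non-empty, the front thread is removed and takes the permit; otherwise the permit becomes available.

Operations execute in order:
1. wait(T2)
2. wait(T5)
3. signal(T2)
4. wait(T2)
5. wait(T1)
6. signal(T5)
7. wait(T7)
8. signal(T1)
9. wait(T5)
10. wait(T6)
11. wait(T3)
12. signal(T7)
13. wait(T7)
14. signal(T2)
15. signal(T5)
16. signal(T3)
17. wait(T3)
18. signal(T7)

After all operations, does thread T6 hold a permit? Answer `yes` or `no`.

Step 1: wait(T2) -> count=1 queue=[] holders={T2}
Step 2: wait(T5) -> count=0 queue=[] holders={T2,T5}
Step 3: signal(T2) -> count=1 queue=[] holders={T5}
Step 4: wait(T2) -> count=0 queue=[] holders={T2,T5}
Step 5: wait(T1) -> count=0 queue=[T1] holders={T2,T5}
Step 6: signal(T5) -> count=0 queue=[] holders={T1,T2}
Step 7: wait(T7) -> count=0 queue=[T7] holders={T1,T2}
Step 8: signal(T1) -> count=0 queue=[] holders={T2,T7}
Step 9: wait(T5) -> count=0 queue=[T5] holders={T2,T7}
Step 10: wait(T6) -> count=0 queue=[T5,T6] holders={T2,T7}
Step 11: wait(T3) -> count=0 queue=[T5,T6,T3] holders={T2,T7}
Step 12: signal(T7) -> count=0 queue=[T6,T3] holders={T2,T5}
Step 13: wait(T7) -> count=0 queue=[T6,T3,T7] holders={T2,T5}
Step 14: signal(T2) -> count=0 queue=[T3,T7] holders={T5,T6}
Step 15: signal(T5) -> count=0 queue=[T7] holders={T3,T6}
Step 16: signal(T3) -> count=0 queue=[] holders={T6,T7}
Step 17: wait(T3) -> count=0 queue=[T3] holders={T6,T7}
Step 18: signal(T7) -> count=0 queue=[] holders={T3,T6}
Final holders: {T3,T6} -> T6 in holders

Answer: yes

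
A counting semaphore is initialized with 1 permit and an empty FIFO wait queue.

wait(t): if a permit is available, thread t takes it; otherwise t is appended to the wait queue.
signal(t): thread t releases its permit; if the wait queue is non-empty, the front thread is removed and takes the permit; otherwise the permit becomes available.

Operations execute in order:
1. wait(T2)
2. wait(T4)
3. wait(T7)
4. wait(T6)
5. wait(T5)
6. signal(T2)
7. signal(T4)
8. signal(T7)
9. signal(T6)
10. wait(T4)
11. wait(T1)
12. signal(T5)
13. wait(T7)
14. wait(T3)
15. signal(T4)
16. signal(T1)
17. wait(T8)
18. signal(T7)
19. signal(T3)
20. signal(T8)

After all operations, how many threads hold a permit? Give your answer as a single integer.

Step 1: wait(T2) -> count=0 queue=[] holders={T2}
Step 2: wait(T4) -> count=0 queue=[T4] holders={T2}
Step 3: wait(T7) -> count=0 queue=[T4,T7] holders={T2}
Step 4: wait(T6) -> count=0 queue=[T4,T7,T6] holders={T2}
Step 5: wait(T5) -> count=0 queue=[T4,T7,T6,T5] holders={T2}
Step 6: signal(T2) -> count=0 queue=[T7,T6,T5] holders={T4}
Step 7: signal(T4) -> count=0 queue=[T6,T5] holders={T7}
Step 8: signal(T7) -> count=0 queue=[T5] holders={T6}
Step 9: signal(T6) -> count=0 queue=[] holders={T5}
Step 10: wait(T4) -> count=0 queue=[T4] holders={T5}
Step 11: wait(T1) -> count=0 queue=[T4,T1] holders={T5}
Step 12: signal(T5) -> count=0 queue=[T1] holders={T4}
Step 13: wait(T7) -> count=0 queue=[T1,T7] holders={T4}
Step 14: wait(T3) -> count=0 queue=[T1,T7,T3] holders={T4}
Step 15: signal(T4) -> count=0 queue=[T7,T3] holders={T1}
Step 16: signal(T1) -> count=0 queue=[T3] holders={T7}
Step 17: wait(T8) -> count=0 queue=[T3,T8] holders={T7}
Step 18: signal(T7) -> count=0 queue=[T8] holders={T3}
Step 19: signal(T3) -> count=0 queue=[] holders={T8}
Step 20: signal(T8) -> count=1 queue=[] holders={none}
Final holders: {none} -> 0 thread(s)

Answer: 0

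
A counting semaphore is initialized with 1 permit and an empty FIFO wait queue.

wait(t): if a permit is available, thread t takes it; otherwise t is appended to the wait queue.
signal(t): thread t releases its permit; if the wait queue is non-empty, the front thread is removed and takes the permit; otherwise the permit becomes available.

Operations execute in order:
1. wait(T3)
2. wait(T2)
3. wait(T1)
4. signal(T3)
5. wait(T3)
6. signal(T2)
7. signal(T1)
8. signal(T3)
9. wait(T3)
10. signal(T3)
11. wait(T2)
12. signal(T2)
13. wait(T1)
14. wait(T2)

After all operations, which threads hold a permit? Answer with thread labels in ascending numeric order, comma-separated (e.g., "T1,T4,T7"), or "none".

Step 1: wait(T3) -> count=0 queue=[] holders={T3}
Step 2: wait(T2) -> count=0 queue=[T2] holders={T3}
Step 3: wait(T1) -> count=0 queue=[T2,T1] holders={T3}
Step 4: signal(T3) -> count=0 queue=[T1] holders={T2}
Step 5: wait(T3) -> count=0 queue=[T1,T3] holders={T2}
Step 6: signal(T2) -> count=0 queue=[T3] holders={T1}
Step 7: signal(T1) -> count=0 queue=[] holders={T3}
Step 8: signal(T3) -> count=1 queue=[] holders={none}
Step 9: wait(T3) -> count=0 queue=[] holders={T3}
Step 10: signal(T3) -> count=1 queue=[] holders={none}
Step 11: wait(T2) -> count=0 queue=[] holders={T2}
Step 12: signal(T2) -> count=1 queue=[] holders={none}
Step 13: wait(T1) -> count=0 queue=[] holders={T1}
Step 14: wait(T2) -> count=0 queue=[T2] holders={T1}
Final holders: T1

Answer: T1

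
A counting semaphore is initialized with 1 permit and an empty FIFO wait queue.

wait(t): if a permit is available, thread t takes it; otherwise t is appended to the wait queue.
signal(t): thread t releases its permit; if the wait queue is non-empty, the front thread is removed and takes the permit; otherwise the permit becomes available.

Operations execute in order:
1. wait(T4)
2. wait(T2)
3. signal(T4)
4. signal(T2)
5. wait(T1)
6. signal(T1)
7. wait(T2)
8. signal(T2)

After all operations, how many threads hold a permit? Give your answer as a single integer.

Step 1: wait(T4) -> count=0 queue=[] holders={T4}
Step 2: wait(T2) -> count=0 queue=[T2] holders={T4}
Step 3: signal(T4) -> count=0 queue=[] holders={T2}
Step 4: signal(T2) -> count=1 queue=[] holders={none}
Step 5: wait(T1) -> count=0 queue=[] holders={T1}
Step 6: signal(T1) -> count=1 queue=[] holders={none}
Step 7: wait(T2) -> count=0 queue=[] holders={T2}
Step 8: signal(T2) -> count=1 queue=[] holders={none}
Final holders: {none} -> 0 thread(s)

Answer: 0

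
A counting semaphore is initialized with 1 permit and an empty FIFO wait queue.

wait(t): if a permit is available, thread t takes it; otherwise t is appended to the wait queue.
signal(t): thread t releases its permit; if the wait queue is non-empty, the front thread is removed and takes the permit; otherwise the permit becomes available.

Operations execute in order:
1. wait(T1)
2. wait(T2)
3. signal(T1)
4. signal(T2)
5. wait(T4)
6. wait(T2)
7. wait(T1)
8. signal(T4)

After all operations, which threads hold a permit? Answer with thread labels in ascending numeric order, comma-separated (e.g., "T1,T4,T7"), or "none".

Step 1: wait(T1) -> count=0 queue=[] holders={T1}
Step 2: wait(T2) -> count=0 queue=[T2] holders={T1}
Step 3: signal(T1) -> count=0 queue=[] holders={T2}
Step 4: signal(T2) -> count=1 queue=[] holders={none}
Step 5: wait(T4) -> count=0 queue=[] holders={T4}
Step 6: wait(T2) -> count=0 queue=[T2] holders={T4}
Step 7: wait(T1) -> count=0 queue=[T2,T1] holders={T4}
Step 8: signal(T4) -> count=0 queue=[T1] holders={T2}
Final holders: T2

Answer: T2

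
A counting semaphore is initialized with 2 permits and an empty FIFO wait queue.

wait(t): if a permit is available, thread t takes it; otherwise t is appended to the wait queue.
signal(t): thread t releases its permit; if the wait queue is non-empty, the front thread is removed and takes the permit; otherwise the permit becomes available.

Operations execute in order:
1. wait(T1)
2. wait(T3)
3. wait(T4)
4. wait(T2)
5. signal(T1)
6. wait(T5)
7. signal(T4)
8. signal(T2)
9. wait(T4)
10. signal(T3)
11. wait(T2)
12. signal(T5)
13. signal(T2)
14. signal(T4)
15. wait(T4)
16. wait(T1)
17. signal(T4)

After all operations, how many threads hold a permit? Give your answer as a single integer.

Step 1: wait(T1) -> count=1 queue=[] holders={T1}
Step 2: wait(T3) -> count=0 queue=[] holders={T1,T3}
Step 3: wait(T4) -> count=0 queue=[T4] holders={T1,T3}
Step 4: wait(T2) -> count=0 queue=[T4,T2] holders={T1,T3}
Step 5: signal(T1) -> count=0 queue=[T2] holders={T3,T4}
Step 6: wait(T5) -> count=0 queue=[T2,T5] holders={T3,T4}
Step 7: signal(T4) -> count=0 queue=[T5] holders={T2,T3}
Step 8: signal(T2) -> count=0 queue=[] holders={T3,T5}
Step 9: wait(T4) -> count=0 queue=[T4] holders={T3,T5}
Step 10: signal(T3) -> count=0 queue=[] holders={T4,T5}
Step 11: wait(T2) -> count=0 queue=[T2] holders={T4,T5}
Step 12: signal(T5) -> count=0 queue=[] holders={T2,T4}
Step 13: signal(T2) -> count=1 queue=[] holders={T4}
Step 14: signal(T4) -> count=2 queue=[] holders={none}
Step 15: wait(T4) -> count=1 queue=[] holders={T4}
Step 16: wait(T1) -> count=0 queue=[] holders={T1,T4}
Step 17: signal(T4) -> count=1 queue=[] holders={T1}
Final holders: {T1} -> 1 thread(s)

Answer: 1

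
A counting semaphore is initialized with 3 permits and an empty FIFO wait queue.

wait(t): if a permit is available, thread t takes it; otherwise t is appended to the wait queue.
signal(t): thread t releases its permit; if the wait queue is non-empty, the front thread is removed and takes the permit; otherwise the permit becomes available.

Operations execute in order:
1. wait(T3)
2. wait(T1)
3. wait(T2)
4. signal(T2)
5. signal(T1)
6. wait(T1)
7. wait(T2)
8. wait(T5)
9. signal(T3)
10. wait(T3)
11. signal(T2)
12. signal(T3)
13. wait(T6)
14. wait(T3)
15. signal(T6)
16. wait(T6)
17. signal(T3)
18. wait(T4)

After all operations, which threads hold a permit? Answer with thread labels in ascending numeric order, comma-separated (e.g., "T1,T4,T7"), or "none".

Step 1: wait(T3) -> count=2 queue=[] holders={T3}
Step 2: wait(T1) -> count=1 queue=[] holders={T1,T3}
Step 3: wait(T2) -> count=0 queue=[] holders={T1,T2,T3}
Step 4: signal(T2) -> count=1 queue=[] holders={T1,T3}
Step 5: signal(T1) -> count=2 queue=[] holders={T3}
Step 6: wait(T1) -> count=1 queue=[] holders={T1,T3}
Step 7: wait(T2) -> count=0 queue=[] holders={T1,T2,T3}
Step 8: wait(T5) -> count=0 queue=[T5] holders={T1,T2,T3}
Step 9: signal(T3) -> count=0 queue=[] holders={T1,T2,T5}
Step 10: wait(T3) -> count=0 queue=[T3] holders={T1,T2,T5}
Step 11: signal(T2) -> count=0 queue=[] holders={T1,T3,T5}
Step 12: signal(T3) -> count=1 queue=[] holders={T1,T5}
Step 13: wait(T6) -> count=0 queue=[] holders={T1,T5,T6}
Step 14: wait(T3) -> count=0 queue=[T3] holders={T1,T5,T6}
Step 15: signal(T6) -> count=0 queue=[] holders={T1,T3,T5}
Step 16: wait(T6) -> count=0 queue=[T6] holders={T1,T3,T5}
Step 17: signal(T3) -> count=0 queue=[] holders={T1,T5,T6}
Step 18: wait(T4) -> count=0 queue=[T4] holders={T1,T5,T6}
Final holders: T1,T5,T6

Answer: T1,T5,T6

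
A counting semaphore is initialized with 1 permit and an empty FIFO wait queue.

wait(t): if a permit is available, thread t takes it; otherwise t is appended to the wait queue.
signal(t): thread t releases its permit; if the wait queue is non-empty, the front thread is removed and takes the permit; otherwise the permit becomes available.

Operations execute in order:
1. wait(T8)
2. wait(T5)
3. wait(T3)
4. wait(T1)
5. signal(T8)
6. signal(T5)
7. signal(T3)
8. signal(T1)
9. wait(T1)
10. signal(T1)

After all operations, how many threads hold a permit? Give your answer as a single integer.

Answer: 0

Derivation:
Step 1: wait(T8) -> count=0 queue=[] holders={T8}
Step 2: wait(T5) -> count=0 queue=[T5] holders={T8}
Step 3: wait(T3) -> count=0 queue=[T5,T3] holders={T8}
Step 4: wait(T1) -> count=0 queue=[T5,T3,T1] holders={T8}
Step 5: signal(T8) -> count=0 queue=[T3,T1] holders={T5}
Step 6: signal(T5) -> count=0 queue=[T1] holders={T3}
Step 7: signal(T3) -> count=0 queue=[] holders={T1}
Step 8: signal(T1) -> count=1 queue=[] holders={none}
Step 9: wait(T1) -> count=0 queue=[] holders={T1}
Step 10: signal(T1) -> count=1 queue=[] holders={none}
Final holders: {none} -> 0 thread(s)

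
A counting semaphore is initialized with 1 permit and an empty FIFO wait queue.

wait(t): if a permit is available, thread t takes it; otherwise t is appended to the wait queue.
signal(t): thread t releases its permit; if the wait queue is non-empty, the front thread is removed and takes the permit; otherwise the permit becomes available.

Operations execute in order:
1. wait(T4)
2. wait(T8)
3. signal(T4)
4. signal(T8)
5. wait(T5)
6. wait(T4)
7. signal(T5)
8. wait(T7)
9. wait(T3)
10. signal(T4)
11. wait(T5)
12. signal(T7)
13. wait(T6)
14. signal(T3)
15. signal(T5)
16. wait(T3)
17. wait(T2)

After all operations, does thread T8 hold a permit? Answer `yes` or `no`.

Step 1: wait(T4) -> count=0 queue=[] holders={T4}
Step 2: wait(T8) -> count=0 queue=[T8] holders={T4}
Step 3: signal(T4) -> count=0 queue=[] holders={T8}
Step 4: signal(T8) -> count=1 queue=[] holders={none}
Step 5: wait(T5) -> count=0 queue=[] holders={T5}
Step 6: wait(T4) -> count=0 queue=[T4] holders={T5}
Step 7: signal(T5) -> count=0 queue=[] holders={T4}
Step 8: wait(T7) -> count=0 queue=[T7] holders={T4}
Step 9: wait(T3) -> count=0 queue=[T7,T3] holders={T4}
Step 10: signal(T4) -> count=0 queue=[T3] holders={T7}
Step 11: wait(T5) -> count=0 queue=[T3,T5] holders={T7}
Step 12: signal(T7) -> count=0 queue=[T5] holders={T3}
Step 13: wait(T6) -> count=0 queue=[T5,T6] holders={T3}
Step 14: signal(T3) -> count=0 queue=[T6] holders={T5}
Step 15: signal(T5) -> count=0 queue=[] holders={T6}
Step 16: wait(T3) -> count=0 queue=[T3] holders={T6}
Step 17: wait(T2) -> count=0 queue=[T3,T2] holders={T6}
Final holders: {T6} -> T8 not in holders

Answer: no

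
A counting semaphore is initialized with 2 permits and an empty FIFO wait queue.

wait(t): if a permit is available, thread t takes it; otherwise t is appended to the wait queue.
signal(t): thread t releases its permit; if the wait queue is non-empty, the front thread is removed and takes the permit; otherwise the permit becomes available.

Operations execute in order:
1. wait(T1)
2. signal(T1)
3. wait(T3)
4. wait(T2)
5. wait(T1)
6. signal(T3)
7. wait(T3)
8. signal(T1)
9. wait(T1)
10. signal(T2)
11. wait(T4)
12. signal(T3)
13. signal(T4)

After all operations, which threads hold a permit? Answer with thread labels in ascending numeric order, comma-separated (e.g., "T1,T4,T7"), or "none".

Step 1: wait(T1) -> count=1 queue=[] holders={T1}
Step 2: signal(T1) -> count=2 queue=[] holders={none}
Step 3: wait(T3) -> count=1 queue=[] holders={T3}
Step 4: wait(T2) -> count=0 queue=[] holders={T2,T3}
Step 5: wait(T1) -> count=0 queue=[T1] holders={T2,T3}
Step 6: signal(T3) -> count=0 queue=[] holders={T1,T2}
Step 7: wait(T3) -> count=0 queue=[T3] holders={T1,T2}
Step 8: signal(T1) -> count=0 queue=[] holders={T2,T3}
Step 9: wait(T1) -> count=0 queue=[T1] holders={T2,T3}
Step 10: signal(T2) -> count=0 queue=[] holders={T1,T3}
Step 11: wait(T4) -> count=0 queue=[T4] holders={T1,T3}
Step 12: signal(T3) -> count=0 queue=[] holders={T1,T4}
Step 13: signal(T4) -> count=1 queue=[] holders={T1}
Final holders: T1

Answer: T1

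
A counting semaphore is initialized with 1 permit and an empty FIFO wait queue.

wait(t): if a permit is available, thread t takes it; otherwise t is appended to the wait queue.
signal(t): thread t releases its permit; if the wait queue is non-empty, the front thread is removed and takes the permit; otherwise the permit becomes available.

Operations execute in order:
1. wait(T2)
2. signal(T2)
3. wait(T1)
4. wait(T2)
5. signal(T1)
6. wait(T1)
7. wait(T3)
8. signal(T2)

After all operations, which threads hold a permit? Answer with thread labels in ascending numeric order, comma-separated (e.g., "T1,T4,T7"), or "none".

Answer: T1

Derivation:
Step 1: wait(T2) -> count=0 queue=[] holders={T2}
Step 2: signal(T2) -> count=1 queue=[] holders={none}
Step 3: wait(T1) -> count=0 queue=[] holders={T1}
Step 4: wait(T2) -> count=0 queue=[T2] holders={T1}
Step 5: signal(T1) -> count=0 queue=[] holders={T2}
Step 6: wait(T1) -> count=0 queue=[T1] holders={T2}
Step 7: wait(T3) -> count=0 queue=[T1,T3] holders={T2}
Step 8: signal(T2) -> count=0 queue=[T3] holders={T1}
Final holders: T1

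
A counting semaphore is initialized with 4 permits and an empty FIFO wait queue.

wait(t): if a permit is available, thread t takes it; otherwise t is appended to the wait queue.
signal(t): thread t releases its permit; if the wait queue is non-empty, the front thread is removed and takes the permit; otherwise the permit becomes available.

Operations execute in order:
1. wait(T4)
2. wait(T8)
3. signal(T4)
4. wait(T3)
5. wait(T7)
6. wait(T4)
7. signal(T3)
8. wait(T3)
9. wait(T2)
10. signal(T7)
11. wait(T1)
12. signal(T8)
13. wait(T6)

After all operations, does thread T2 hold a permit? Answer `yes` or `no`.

Answer: yes

Derivation:
Step 1: wait(T4) -> count=3 queue=[] holders={T4}
Step 2: wait(T8) -> count=2 queue=[] holders={T4,T8}
Step 3: signal(T4) -> count=3 queue=[] holders={T8}
Step 4: wait(T3) -> count=2 queue=[] holders={T3,T8}
Step 5: wait(T7) -> count=1 queue=[] holders={T3,T7,T8}
Step 6: wait(T4) -> count=0 queue=[] holders={T3,T4,T7,T8}
Step 7: signal(T3) -> count=1 queue=[] holders={T4,T7,T8}
Step 8: wait(T3) -> count=0 queue=[] holders={T3,T4,T7,T8}
Step 9: wait(T2) -> count=0 queue=[T2] holders={T3,T4,T7,T8}
Step 10: signal(T7) -> count=0 queue=[] holders={T2,T3,T4,T8}
Step 11: wait(T1) -> count=0 queue=[T1] holders={T2,T3,T4,T8}
Step 12: signal(T8) -> count=0 queue=[] holders={T1,T2,T3,T4}
Step 13: wait(T6) -> count=0 queue=[T6] holders={T1,T2,T3,T4}
Final holders: {T1,T2,T3,T4} -> T2 in holders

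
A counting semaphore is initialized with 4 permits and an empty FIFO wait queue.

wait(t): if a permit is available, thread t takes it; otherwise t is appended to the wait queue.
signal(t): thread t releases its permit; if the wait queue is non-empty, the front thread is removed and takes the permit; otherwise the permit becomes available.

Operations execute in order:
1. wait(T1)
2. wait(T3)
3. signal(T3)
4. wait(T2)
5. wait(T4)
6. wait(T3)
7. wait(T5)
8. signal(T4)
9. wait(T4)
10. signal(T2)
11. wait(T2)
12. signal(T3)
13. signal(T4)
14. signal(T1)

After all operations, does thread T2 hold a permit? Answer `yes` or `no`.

Step 1: wait(T1) -> count=3 queue=[] holders={T1}
Step 2: wait(T3) -> count=2 queue=[] holders={T1,T3}
Step 3: signal(T3) -> count=3 queue=[] holders={T1}
Step 4: wait(T2) -> count=2 queue=[] holders={T1,T2}
Step 5: wait(T4) -> count=1 queue=[] holders={T1,T2,T4}
Step 6: wait(T3) -> count=0 queue=[] holders={T1,T2,T3,T4}
Step 7: wait(T5) -> count=0 queue=[T5] holders={T1,T2,T3,T4}
Step 8: signal(T4) -> count=0 queue=[] holders={T1,T2,T3,T5}
Step 9: wait(T4) -> count=0 queue=[T4] holders={T1,T2,T3,T5}
Step 10: signal(T2) -> count=0 queue=[] holders={T1,T3,T4,T5}
Step 11: wait(T2) -> count=0 queue=[T2] holders={T1,T3,T4,T5}
Step 12: signal(T3) -> count=0 queue=[] holders={T1,T2,T4,T5}
Step 13: signal(T4) -> count=1 queue=[] holders={T1,T2,T5}
Step 14: signal(T1) -> count=2 queue=[] holders={T2,T5}
Final holders: {T2,T5} -> T2 in holders

Answer: yes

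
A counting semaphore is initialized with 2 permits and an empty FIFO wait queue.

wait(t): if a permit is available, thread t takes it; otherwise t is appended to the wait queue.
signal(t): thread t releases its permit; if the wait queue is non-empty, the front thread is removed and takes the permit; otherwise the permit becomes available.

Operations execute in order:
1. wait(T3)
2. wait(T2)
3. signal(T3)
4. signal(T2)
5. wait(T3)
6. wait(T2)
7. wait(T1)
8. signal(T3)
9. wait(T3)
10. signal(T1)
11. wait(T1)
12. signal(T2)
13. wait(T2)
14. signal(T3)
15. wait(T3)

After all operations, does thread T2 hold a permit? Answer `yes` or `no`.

Answer: yes

Derivation:
Step 1: wait(T3) -> count=1 queue=[] holders={T3}
Step 2: wait(T2) -> count=0 queue=[] holders={T2,T3}
Step 3: signal(T3) -> count=1 queue=[] holders={T2}
Step 4: signal(T2) -> count=2 queue=[] holders={none}
Step 5: wait(T3) -> count=1 queue=[] holders={T3}
Step 6: wait(T2) -> count=0 queue=[] holders={T2,T3}
Step 7: wait(T1) -> count=0 queue=[T1] holders={T2,T3}
Step 8: signal(T3) -> count=0 queue=[] holders={T1,T2}
Step 9: wait(T3) -> count=0 queue=[T3] holders={T1,T2}
Step 10: signal(T1) -> count=0 queue=[] holders={T2,T3}
Step 11: wait(T1) -> count=0 queue=[T1] holders={T2,T3}
Step 12: signal(T2) -> count=0 queue=[] holders={T1,T3}
Step 13: wait(T2) -> count=0 queue=[T2] holders={T1,T3}
Step 14: signal(T3) -> count=0 queue=[] holders={T1,T2}
Step 15: wait(T3) -> count=0 queue=[T3] holders={T1,T2}
Final holders: {T1,T2} -> T2 in holders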